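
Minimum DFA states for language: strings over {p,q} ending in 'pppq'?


Track the longest suffix of input matching a prefix of 'pppq': 5 classes (prefixes of length 0..4)
Minimal DFA: 5 states


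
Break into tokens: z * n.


Scan left to right, longest-match per lexeme
Tokens: ID(z), OP(*), ID(n)


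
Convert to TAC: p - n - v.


Break into single-operator statements:
t1 = p - n
t2 = t1 - v


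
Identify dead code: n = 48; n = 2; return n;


first assignment to n is overwritten before any read
Dead: 'n = 48'


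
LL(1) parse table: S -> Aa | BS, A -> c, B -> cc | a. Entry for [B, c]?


For [B, c]: 'c' ∈ FIRST(cc)
Entry: B -> cc


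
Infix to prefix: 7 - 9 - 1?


left-to-right (same/higher precedence on left): tree is (- (- 7 9) 1)
Prefix: - - 7 9 1


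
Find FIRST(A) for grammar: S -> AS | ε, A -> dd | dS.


Per alternative of A: FIRST(dd) = {d}; FIRST(dS) = {d}
FIRST(A) = {d}


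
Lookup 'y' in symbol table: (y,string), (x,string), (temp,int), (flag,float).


Lookup 'y' → type string


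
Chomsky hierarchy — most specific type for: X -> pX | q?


Right-linear: every RHS is a terminal or a terminal followed by one nonterminal
Classification: Type 3 (Regular)


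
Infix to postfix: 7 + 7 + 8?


Left to right (same or higher precedence on left)
Postfix: 7 7 + 8 +


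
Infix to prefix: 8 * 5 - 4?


left-to-right (same/higher precedence on left): tree is (- (* 8 5) 4)
Prefix: - * 8 5 4


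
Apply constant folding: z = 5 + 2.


5 + 2 = 7 at compile time
Optimized: z = 7


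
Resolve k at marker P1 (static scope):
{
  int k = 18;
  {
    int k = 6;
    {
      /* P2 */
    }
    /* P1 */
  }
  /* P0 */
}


k declared in the same block as P1
k = 6


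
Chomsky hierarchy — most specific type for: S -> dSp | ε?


Single nonterminal LHS, but d^n p^n is not regular
Classification: Type 2 (Context-Free)


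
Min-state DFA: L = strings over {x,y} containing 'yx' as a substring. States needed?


KMP-style automaton: 2 progress states + 1 absorbing accept = 3
Minimal DFA: 3 states


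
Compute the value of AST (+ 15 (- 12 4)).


Evaluate inner: (- 12 4) = 8
Evaluate root: (+ 15 8) = 23
Result: 23


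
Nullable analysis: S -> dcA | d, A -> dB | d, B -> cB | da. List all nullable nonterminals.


A nonterminal is nullable iff some alternative derives ε (directly, or every symbol in it is nullable)
Nullable: {}


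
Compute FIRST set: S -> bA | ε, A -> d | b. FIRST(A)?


Per alternative of A: FIRST(d) = {d}; FIRST(b) = {b}
FIRST(A) = {b, d}


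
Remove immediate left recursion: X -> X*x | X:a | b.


Left-recursive alternatives: X*x, X:a; non-recursive: b
Introduce X': X -> bX', X' -> *xX' | :aX' | ε


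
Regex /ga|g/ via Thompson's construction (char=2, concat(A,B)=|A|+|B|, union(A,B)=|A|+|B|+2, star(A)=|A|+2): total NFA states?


Syntax tree has 3 char leaf(s), 1 union(s), 0 star(s)
chars contribute 3×2 = 6; each union adds +2; each star adds +2
Total: 6 + 2 + 0 = 8 states


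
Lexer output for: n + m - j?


Scan left to right, longest-match per lexeme
Tokens: ID(n), OP(+), ID(m), OP(-), ID(j)


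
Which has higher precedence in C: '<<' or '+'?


'+' is additive (level 9); '<<' is shift (level 8)
Higher level binds tighter
'+' has higher precedence than '<<'


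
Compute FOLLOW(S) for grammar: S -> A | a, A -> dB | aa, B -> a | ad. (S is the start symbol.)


$ ∈ FOLLOW(S). For each A -> αBβ: add FIRST(β)\{ε} to FOLLOW(B); if β nullable, add FOLLOW(A).
FOLLOW(S) = {$}


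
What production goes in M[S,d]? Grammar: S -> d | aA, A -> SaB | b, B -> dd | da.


For [S, d]: 'd' ∈ FIRST(d)
Entry: S -> d


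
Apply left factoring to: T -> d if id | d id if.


Common prefix: 'd'
Factored: T -> d T', T' -> if id | id if


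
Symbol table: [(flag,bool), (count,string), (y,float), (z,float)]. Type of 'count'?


Lookup 'count' → type string


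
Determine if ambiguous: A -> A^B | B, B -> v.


precedence layered via separate nonterminal B: deterministic
Unambiguous


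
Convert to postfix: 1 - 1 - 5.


Left to right (same or higher precedence on left)
Postfix: 1 1 - 5 -


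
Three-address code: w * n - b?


Break into single-operator statements:
t1 = w * n
t2 = t1 - b


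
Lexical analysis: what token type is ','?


Pattern: delimiter/punctuation
Type: PUNCTUATION


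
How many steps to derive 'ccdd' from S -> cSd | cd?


Derivation: S => cSd => ccdd
Steps: 2


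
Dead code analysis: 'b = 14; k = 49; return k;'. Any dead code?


b is assigned but never read
Dead: 'b = 14'


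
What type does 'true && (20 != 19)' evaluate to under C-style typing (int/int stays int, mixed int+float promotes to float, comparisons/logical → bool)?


Operand types: bool && bool
Rule: logical operators take bool operands and yield bool
Result type: bool


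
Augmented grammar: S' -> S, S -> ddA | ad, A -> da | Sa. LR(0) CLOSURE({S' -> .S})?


Start: S' -> .S
For each item with dot before a nonterminal B, add B -> .γ for every B-production
Closure: [S' -> .S, S -> .ddA, S -> .ad]


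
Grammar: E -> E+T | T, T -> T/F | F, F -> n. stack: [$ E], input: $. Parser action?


start symbol E on stack, input exhausted
Action: accept


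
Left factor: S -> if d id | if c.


Common prefix: 'if'
Factored: S -> if S', S' -> d id | c


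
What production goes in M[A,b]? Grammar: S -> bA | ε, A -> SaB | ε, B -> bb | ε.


For [A, b]: 'b' ∈ FIRST(SaB)
Entry: A -> SaB


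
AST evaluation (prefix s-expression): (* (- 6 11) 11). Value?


Evaluate inner: (- 6 11) = -5
Evaluate root: (* -5 11) = -55
Result: -55


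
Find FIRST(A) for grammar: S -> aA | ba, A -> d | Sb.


Per alternative of A: FIRST(d) = {d}; FIRST(Sb) = {a, b}
FIRST(A) = {a, b, d}


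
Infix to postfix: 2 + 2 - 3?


Left to right (same or higher precedence on left)
Postfix: 2 2 + 3 -


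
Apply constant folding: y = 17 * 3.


17 * 3 = 51 at compile time
Optimized: y = 51


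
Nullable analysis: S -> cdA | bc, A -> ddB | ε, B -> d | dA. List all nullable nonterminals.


A nonterminal is nullable iff some alternative derives ε (directly, or every symbol in it is nullable)
Nullable: {A}


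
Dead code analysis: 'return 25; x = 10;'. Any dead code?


statement follows a return and is unreachable
Dead: 'x = 10'


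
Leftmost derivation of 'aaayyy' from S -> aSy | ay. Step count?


Derivation: S => aSy => aaSyy => aaayyy
Steps: 3


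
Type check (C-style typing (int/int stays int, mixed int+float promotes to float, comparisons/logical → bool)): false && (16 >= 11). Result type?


Operand types: bool && bool
Rule: logical operators take bool operands and yield bool
Result type: bool


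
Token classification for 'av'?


Pattern: letter/underscore followed by alphanumerics, not a keyword
Type: IDENTIFIER


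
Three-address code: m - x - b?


Break into single-operator statements:
t1 = m - x
t2 = t1 - b


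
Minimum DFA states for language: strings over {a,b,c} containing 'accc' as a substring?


KMP-style automaton: 4 progress states + 1 absorbing accept = 5
Minimal DFA: 5 states


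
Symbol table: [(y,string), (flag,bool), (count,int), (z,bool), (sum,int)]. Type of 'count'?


Lookup 'count' → type int


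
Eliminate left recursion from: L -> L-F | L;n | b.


Left-recursive alternatives: L-F, L;n; non-recursive: b
Introduce L': L -> bL', L' -> -FL' | ;nL' | ε


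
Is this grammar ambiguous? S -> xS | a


right-linear, alternatives start with distinct terminals 'x' vs 'a': unique leftmost derivation
Unambiguous


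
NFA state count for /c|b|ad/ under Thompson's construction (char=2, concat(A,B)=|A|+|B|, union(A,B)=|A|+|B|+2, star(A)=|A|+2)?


Syntax tree has 4 char leaf(s), 2 union(s), 0 star(s)
chars contribute 4×2 = 8; each union adds +2; each star adds +2
Total: 8 + 4 + 0 = 12 states


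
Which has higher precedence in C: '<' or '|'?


'<' is relational (level 7); '|' is bitwise OR (level 3)
Higher level binds tighter
'<' has higher precedence than '|'


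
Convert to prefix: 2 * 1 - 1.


left-to-right (same/higher precedence on left): tree is (- (* 2 1) 1)
Prefix: - * 2 1 1


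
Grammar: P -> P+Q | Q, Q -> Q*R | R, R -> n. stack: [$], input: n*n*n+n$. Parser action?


no handle on stack; shift 'n'
Action: shift


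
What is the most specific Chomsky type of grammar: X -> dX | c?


Right-linear: every RHS is a terminal or a terminal followed by one nonterminal
Classification: Type 3 (Regular)


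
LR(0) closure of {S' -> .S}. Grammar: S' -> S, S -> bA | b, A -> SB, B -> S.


Start: S' -> .S
For each item with dot before a nonterminal B, add B -> .γ for every B-production
Closure: [S' -> .S, S -> .bA, S -> .b]


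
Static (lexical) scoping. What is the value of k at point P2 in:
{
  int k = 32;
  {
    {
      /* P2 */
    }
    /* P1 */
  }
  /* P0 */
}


P2's block does not declare k; resolves to the enclosing declaration at depth 0
k = 32


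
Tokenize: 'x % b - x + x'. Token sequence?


Scan left to right, longest-match per lexeme
Tokens: ID(x), OP(%), ID(b), OP(-), ID(x), OP(+), ID(x)


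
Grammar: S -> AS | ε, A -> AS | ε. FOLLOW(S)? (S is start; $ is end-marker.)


$ ∈ FOLLOW(S). For each A -> αBβ: add FIRST(β)\{ε} to FOLLOW(B); if β nullable, add FOLLOW(A).
FOLLOW(S) = {$}


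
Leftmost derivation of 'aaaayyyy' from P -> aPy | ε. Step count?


Derivation: P => aPy => aaPyy => aaaPyyy => aaaaPyyyy => aaaayyyy
Steps: 5


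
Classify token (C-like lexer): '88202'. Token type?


Pattern: digits only
Type: INTEGER_LITERAL


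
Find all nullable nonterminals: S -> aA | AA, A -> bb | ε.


A nonterminal is nullable iff some alternative derives ε (directly, or every symbol in it is nullable)
Nullable: {A, S}


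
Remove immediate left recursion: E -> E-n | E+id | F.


Left-recursive alternatives: E-n, E+id; non-recursive: F
Introduce E': E -> FE', E' -> -nE' | +idE' | ε


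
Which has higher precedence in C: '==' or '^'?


'==' is equality (level 6); '^' is bitwise XOR (level 4)
Higher level binds tighter
'==' has higher precedence than '^'


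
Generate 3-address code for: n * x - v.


Break into single-operator statements:
t1 = n * x
t2 = t1 - v


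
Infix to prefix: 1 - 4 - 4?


left-to-right (same/higher precedence on left): tree is (- (- 1 4) 4)
Prefix: - - 1 4 4


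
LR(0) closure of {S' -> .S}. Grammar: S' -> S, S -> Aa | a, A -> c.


Start: S' -> .S
For each item with dot before a nonterminal B, add B -> .γ for every B-production
Closure: [S' -> .S, S -> .Aa, S -> .a, A -> .c]


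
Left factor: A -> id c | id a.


Common prefix: 'id'
Factored: A -> id A', A' -> c | a


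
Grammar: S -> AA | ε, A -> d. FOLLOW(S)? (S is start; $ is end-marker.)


$ ∈ FOLLOW(S). For each A -> αBβ: add FIRST(β)\{ε} to FOLLOW(B); if β nullable, add FOLLOW(A).
FOLLOW(S) = {$}


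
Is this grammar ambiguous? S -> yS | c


right-linear, alternatives start with distinct terminals 'y' vs 'c': unique leftmost derivation
Unambiguous


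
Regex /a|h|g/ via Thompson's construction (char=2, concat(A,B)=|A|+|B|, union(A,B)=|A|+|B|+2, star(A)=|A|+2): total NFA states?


Syntax tree has 3 char leaf(s), 2 union(s), 0 star(s)
chars contribute 3×2 = 6; each union adds +2; each star adds +2
Total: 6 + 4 + 0 = 10 states


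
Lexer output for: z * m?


Scan left to right, longest-match per lexeme
Tokens: ID(z), OP(*), ID(m)


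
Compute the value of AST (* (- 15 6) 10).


Evaluate inner: (- 15 6) = 9
Evaluate root: (* 9 10) = 90
Result: 90


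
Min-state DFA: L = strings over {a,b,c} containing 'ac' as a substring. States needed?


KMP-style automaton: 2 progress states + 1 absorbing accept = 3
Minimal DFA: 3 states


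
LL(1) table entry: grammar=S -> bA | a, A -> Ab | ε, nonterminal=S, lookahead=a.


For [S, a]: 'a' ∈ FIRST(a)
Entry: S -> a


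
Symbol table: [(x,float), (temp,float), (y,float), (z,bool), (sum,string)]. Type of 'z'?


Lookup 'z' → type bool


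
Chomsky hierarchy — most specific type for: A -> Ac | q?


Left-linear: every RHS is a terminal or one nonterminal followed by a terminal
Classification: Type 3 (Regular)


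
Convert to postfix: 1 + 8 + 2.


Left to right (same or higher precedence on left)
Postfix: 1 8 + 2 +


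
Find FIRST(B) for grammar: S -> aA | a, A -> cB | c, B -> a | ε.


Per alternative of B: FIRST(a) = {a}; FIRST(ε) = {ε}
FIRST(B) = {a, ε}


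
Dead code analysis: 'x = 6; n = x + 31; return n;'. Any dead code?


x is read by n's definition; n is returned
No dead code


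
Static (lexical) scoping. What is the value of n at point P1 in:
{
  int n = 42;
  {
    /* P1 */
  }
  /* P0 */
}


P1's block does not declare n; resolves to the enclosing declaration at depth 0
n = 42


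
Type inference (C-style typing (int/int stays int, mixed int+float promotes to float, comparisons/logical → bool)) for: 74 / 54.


Operand types: int / int
Rule: mixed int/float promotes to float; int/int stays int
Result type: int


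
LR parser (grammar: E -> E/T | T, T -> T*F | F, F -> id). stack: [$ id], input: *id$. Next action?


'id' on top is the handle for F -> id
Action: reduce (F -> id)


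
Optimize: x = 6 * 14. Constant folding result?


6 * 14 = 84 at compile time
Optimized: x = 84


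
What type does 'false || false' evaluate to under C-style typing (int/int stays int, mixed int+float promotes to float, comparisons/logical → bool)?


Operand types: bool || bool
Rule: logical operators take bool operands and yield bool
Result type: bool


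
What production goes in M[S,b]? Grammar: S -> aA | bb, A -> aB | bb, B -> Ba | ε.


For [S, b]: 'b' ∈ FIRST(bb)
Entry: S -> bb


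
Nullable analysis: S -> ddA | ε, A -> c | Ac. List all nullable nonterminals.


A nonterminal is nullable iff some alternative derives ε (directly, or every symbol in it is nullable)
Nullable: {S}


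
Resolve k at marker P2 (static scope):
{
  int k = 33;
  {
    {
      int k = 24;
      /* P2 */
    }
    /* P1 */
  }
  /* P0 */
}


k declared in the same block as P2
k = 24


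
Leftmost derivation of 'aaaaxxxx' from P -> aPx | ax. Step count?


Derivation: P => aPx => aaPxx => aaaPxxx => aaaaxxxx
Steps: 4


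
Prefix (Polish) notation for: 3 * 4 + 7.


left-to-right (same/higher precedence on left): tree is (+ (* 3 4) 7)
Prefix: + * 3 4 7


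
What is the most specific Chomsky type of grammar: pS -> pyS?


LHS has context (more than one symbol) and |LHS| ≤ |RHS|
Classification: Type 1 (Context-Sensitive)


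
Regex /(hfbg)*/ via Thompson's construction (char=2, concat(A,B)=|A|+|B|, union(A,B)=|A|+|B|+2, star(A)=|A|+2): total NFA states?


Syntax tree has 4 char leaf(s), 0 union(s), 1 star(s)
chars contribute 4×2 = 8; each union adds +2; each star adds +2
Total: 8 + 0 + 2 = 10 states


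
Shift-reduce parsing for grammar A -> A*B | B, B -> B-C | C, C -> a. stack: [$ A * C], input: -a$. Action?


'C' (not preceded by B-) is the handle for B -> C
Action: reduce (B -> C)


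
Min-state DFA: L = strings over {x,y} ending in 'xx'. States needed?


Track the longest suffix of input matching a prefix of 'xx': 3 classes (prefixes of length 0..2)
Minimal DFA: 3 states


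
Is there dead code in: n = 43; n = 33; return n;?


first assignment to n is overwritten before any read
Dead: 'n = 43'


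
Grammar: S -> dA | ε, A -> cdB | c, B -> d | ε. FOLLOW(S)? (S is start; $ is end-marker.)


$ ∈ FOLLOW(S). For each A -> αBβ: add FIRST(β)\{ε} to FOLLOW(B); if β nullable, add FOLLOW(A).
FOLLOW(S) = {$}


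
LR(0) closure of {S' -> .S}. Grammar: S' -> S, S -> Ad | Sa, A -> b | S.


Start: S' -> .S
For each item with dot before a nonterminal B, add B -> .γ for every B-production
Closure: [S' -> .S, S -> .Ad, S -> .Sa, A -> .b, A -> .S]


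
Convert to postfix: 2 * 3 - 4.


Left to right (same or higher precedence on left)
Postfix: 2 3 * 4 -


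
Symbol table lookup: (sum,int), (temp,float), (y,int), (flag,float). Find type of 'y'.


Lookup 'y' → type int


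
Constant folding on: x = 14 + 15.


14 + 15 = 29 at compile time
Optimized: x = 29


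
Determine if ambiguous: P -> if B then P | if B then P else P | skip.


dangling else: 'if B then if B then skip else skip' parses two ways
Ambiguous


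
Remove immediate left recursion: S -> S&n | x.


Left-recursive alternatives: S&n; non-recursive: x
Introduce S': S -> xS', S' -> &nS' | ε


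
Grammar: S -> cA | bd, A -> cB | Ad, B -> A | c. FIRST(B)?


Per alternative of B: FIRST(A) = {c}; FIRST(c) = {c}
FIRST(B) = {c}


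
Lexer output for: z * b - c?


Scan left to right, longest-match per lexeme
Tokens: ID(z), OP(*), ID(b), OP(-), ID(c)


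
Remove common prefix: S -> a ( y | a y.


Common prefix: 'a'
Factored: S -> a S', S' -> ( y | y


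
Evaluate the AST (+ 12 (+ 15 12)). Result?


Evaluate inner: (+ 15 12) = 27
Evaluate root: (+ 12 27) = 39
Result: 39


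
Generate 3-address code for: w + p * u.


Break into single-operator statements:
t1 = p * u
t2 = w + t1


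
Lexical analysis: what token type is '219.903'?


Pattern: digits with a decimal point
Type: FLOAT_LITERAL


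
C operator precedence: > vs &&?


'>' is relational (level 7); '&&' is logical AND (level 2)
Higher level binds tighter
'>' has higher precedence than '&&'


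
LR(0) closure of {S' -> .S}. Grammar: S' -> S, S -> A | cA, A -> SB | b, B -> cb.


Start: S' -> .S
For each item with dot before a nonterminal B, add B -> .γ for every B-production
Closure: [S' -> .S, S -> .A, S -> .cA, A -> .SB, A -> .b]


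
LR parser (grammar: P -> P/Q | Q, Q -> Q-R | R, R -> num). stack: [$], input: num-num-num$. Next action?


no handle on stack; shift 'num'
Action: shift


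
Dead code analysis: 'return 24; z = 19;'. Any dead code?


statement follows a return and is unreachable
Dead: 'z = 19'


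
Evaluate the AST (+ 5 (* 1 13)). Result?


Evaluate inner: (* 1 13) = 13
Evaluate root: (+ 5 13) = 18
Result: 18


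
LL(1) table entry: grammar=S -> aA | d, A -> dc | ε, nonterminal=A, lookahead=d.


For [A, d]: 'd' ∈ FIRST(dc)
Entry: A -> dc


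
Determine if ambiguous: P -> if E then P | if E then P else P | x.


dangling else: 'if E then if E then x else x' parses two ways
Ambiguous


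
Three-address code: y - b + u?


Break into single-operator statements:
t1 = y - b
t2 = t1 + u


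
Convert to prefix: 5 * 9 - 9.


left-to-right (same/higher precedence on left): tree is (- (* 5 9) 9)
Prefix: - * 5 9 9


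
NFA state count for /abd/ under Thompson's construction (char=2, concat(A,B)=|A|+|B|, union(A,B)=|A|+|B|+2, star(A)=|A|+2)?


Syntax tree has 3 char leaf(s), 0 union(s), 0 star(s)
chars contribute 3×2 = 6; each union adds +2; each star adds +2
Total: 6 + 0 + 0 = 6 states


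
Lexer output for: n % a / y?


Scan left to right, longest-match per lexeme
Tokens: ID(n), OP(%), ID(a), OP(/), ID(y)


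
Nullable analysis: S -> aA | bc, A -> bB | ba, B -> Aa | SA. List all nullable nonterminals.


A nonterminal is nullable iff some alternative derives ε (directly, or every symbol in it is nullable)
Nullable: {}


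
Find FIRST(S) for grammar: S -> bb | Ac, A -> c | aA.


Per alternative of S: FIRST(bb) = {b}; FIRST(Ac) = {a, c}
FIRST(S) = {a, b, c}


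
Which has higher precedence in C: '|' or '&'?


'&' is bitwise AND (level 5); '|' is bitwise OR (level 3)
Higher level binds tighter
'&' has higher precedence than '|'


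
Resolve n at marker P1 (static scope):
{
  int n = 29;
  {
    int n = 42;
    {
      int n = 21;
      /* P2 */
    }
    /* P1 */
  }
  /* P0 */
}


n declared in the same block as P1
n = 42


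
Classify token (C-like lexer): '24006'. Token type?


Pattern: digits only
Type: INTEGER_LITERAL


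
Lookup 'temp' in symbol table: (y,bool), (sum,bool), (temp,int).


Lookup 'temp' → type int


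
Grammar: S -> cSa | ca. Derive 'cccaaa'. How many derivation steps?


Derivation: S => cSa => ccSaa => cccaaa
Steps: 3


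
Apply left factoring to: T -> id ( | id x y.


Common prefix: 'id'
Factored: T -> id T', T' -> ( | x y


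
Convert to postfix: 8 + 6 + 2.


Left to right (same or higher precedence on left)
Postfix: 8 6 + 2 +


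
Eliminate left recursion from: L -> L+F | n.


Left-recursive alternatives: L+F; non-recursive: n
Introduce L': L -> nL', L' -> +FL' | ε


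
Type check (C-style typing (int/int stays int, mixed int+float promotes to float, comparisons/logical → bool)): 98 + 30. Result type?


Operand types: int + int
Rule: mixed int/float promotes to float; int/int stays int
Result type: int


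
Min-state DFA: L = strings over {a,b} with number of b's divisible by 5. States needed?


Track (count of b) mod 5: states 0..4, accept at 0
Minimal DFA: 5 states


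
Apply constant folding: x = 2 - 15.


2 - 15 = -13 at compile time
Optimized: x = -13


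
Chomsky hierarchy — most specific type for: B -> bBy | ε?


Single nonterminal LHS, but b^n y^n is not regular
Classification: Type 2 (Context-Free)


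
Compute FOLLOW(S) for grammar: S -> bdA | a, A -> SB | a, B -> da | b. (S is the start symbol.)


$ ∈ FOLLOW(S). For each A -> αBβ: add FIRST(β)\{ε} to FOLLOW(B); if β nullable, add FOLLOW(A).
FOLLOW(S) = {$, b, d}


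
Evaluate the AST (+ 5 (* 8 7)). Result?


Evaluate inner: (* 8 7) = 56
Evaluate root: (+ 5 56) = 61
Result: 61


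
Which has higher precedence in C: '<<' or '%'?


'%' is multiplicative (level 10); '<<' is shift (level 8)
Higher level binds tighter
'%' has higher precedence than '<<'


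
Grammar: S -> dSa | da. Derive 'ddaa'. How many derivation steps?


Derivation: S => dSa => ddaa
Steps: 2


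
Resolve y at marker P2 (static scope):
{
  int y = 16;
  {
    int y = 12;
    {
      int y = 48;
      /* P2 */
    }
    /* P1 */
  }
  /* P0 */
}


y declared in the same block as P2
y = 48


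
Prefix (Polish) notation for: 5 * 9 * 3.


left-to-right (same/higher precedence on left): tree is (* (* 5 9) 3)
Prefix: * * 5 9 3


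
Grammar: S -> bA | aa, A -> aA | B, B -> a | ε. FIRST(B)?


Per alternative of B: FIRST(a) = {a}; FIRST(ε) = {ε}
FIRST(B) = {a, ε}


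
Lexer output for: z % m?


Scan left to right, longest-match per lexeme
Tokens: ID(z), OP(%), ID(m)


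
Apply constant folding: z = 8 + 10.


8 + 10 = 18 at compile time
Optimized: z = 18


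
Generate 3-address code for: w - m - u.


Break into single-operator statements:
t1 = w - m
t2 = t1 - u


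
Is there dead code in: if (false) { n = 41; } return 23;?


condition is constant false, so the whole block is unreachable
Dead: 'if (false) { n = 41; }'


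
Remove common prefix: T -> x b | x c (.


Common prefix: 'x'
Factored: T -> x T', T' -> b | c (


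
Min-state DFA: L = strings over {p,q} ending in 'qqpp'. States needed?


Track the longest suffix of input matching a prefix of 'qqpp': 5 classes (prefixes of length 0..4)
Minimal DFA: 5 states


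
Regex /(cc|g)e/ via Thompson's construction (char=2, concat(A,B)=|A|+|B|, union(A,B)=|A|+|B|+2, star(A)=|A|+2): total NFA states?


Syntax tree has 4 char leaf(s), 1 union(s), 0 star(s)
chars contribute 4×2 = 8; each union adds +2; each star adds +2
Total: 8 + 2 + 0 = 10 states


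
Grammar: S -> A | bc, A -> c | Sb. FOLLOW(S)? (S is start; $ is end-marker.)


$ ∈ FOLLOW(S). For each A -> αBβ: add FIRST(β)\{ε} to FOLLOW(B); if β nullable, add FOLLOW(A).
FOLLOW(S) = {$, b}


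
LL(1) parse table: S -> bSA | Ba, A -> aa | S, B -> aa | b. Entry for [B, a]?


For [B, a]: 'a' ∈ FIRST(aa)
Entry: B -> aa


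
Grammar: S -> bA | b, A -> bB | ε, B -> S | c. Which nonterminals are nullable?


A nonterminal is nullable iff some alternative derives ε (directly, or every symbol in it is nullable)
Nullable: {A}


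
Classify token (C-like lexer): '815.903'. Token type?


Pattern: digits with a decimal point
Type: FLOAT_LITERAL


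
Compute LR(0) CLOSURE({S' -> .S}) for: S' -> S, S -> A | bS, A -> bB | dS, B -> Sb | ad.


Start: S' -> .S
For each item with dot before a nonterminal B, add B -> .γ for every B-production
Closure: [S' -> .S, S -> .A, S -> .bS, A -> .bB, A -> .dS]


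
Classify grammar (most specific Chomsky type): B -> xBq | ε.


Single nonterminal LHS, but x^n q^n is not regular
Classification: Type 2 (Context-Free)


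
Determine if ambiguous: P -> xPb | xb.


balanced x^n…b^n: each string has a unique parse
Unambiguous


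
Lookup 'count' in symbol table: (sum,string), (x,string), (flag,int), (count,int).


Lookup 'count' → type int


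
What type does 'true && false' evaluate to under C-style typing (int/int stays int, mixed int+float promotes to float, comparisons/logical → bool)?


Operand types: bool && bool
Rule: logical operators take bool operands and yield bool
Result type: bool


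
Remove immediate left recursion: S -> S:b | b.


Left-recursive alternatives: S:b; non-recursive: b
Introduce S': S -> bS', S' -> :bS' | ε


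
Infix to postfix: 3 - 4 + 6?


Left to right (same or higher precedence on left)
Postfix: 3 4 - 6 +


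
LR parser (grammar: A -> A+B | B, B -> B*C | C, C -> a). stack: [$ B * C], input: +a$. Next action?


handle 'B*C' on top
Action: reduce (B -> B*C)


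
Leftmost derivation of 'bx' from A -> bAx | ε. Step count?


Derivation: A => bAx => bx
Steps: 2


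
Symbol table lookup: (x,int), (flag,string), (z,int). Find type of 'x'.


Lookup 'x' → type int


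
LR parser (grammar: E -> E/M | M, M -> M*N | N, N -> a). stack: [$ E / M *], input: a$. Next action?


no handle; shift 'a'
Action: shift


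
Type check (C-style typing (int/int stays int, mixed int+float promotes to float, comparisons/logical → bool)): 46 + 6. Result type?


Operand types: int + int
Rule: mixed int/float promotes to float; int/int stays int
Result type: int


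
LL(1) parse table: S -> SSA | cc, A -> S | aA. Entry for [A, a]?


For [A, a]: 'a' ∈ FIRST(aA)
Entry: A -> aA


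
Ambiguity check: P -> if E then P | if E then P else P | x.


dangling else: 'if E then if E then x else x' parses two ways
Ambiguous


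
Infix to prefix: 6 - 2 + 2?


left-to-right (same/higher precedence on left): tree is (+ (- 6 2) 2)
Prefix: + - 6 2 2


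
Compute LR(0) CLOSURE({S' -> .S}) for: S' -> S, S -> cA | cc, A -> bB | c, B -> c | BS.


Start: S' -> .S
For each item with dot before a nonterminal B, add B -> .γ for every B-production
Closure: [S' -> .S, S -> .cA, S -> .cc]


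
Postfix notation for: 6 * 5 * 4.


Left to right (same or higher precedence on left)
Postfix: 6 5 * 4 *


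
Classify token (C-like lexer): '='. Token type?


Pattern: operator symbol
Type: OPERATOR


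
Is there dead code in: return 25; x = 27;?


statement follows a return and is unreachable
Dead: 'x = 27'


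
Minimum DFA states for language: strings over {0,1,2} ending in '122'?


Track the longest suffix of input matching a prefix of '122': 4 classes (prefixes of length 0..3)
Minimal DFA: 4 states


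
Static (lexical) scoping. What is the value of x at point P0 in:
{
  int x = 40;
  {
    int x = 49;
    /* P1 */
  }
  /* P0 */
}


x declared in the same block as P0
x = 40


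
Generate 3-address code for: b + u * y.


Break into single-operator statements:
t1 = u * y
t2 = b + t1


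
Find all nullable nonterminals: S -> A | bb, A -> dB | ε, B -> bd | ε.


A nonterminal is nullable iff some alternative derives ε (directly, or every symbol in it is nullable)
Nullable: {A, B, S}


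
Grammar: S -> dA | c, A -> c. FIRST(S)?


Per alternative of S: FIRST(dA) = {d}; FIRST(c) = {c}
FIRST(S) = {c, d}


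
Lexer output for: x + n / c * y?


Scan left to right, longest-match per lexeme
Tokens: ID(x), OP(+), ID(n), OP(/), ID(c), OP(*), ID(y)


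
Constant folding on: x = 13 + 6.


13 + 6 = 19 at compile time
Optimized: x = 19


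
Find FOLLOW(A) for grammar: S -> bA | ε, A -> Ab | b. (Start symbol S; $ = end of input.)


$ ∈ FOLLOW(S). For each A -> αBβ: add FIRST(β)\{ε} to FOLLOW(B); if β nullable, add FOLLOW(A).
FOLLOW(A) = {$, b}


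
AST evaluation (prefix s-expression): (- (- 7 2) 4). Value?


Evaluate inner: (- 7 2) = 5
Evaluate root: (- 5 4) = 1
Result: 1


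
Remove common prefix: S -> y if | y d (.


Common prefix: 'y'
Factored: S -> y S', S' -> if | d (


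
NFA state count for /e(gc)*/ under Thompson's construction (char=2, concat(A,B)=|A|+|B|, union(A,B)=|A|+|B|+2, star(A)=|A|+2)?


Syntax tree has 3 char leaf(s), 0 union(s), 1 star(s)
chars contribute 3×2 = 6; each union adds +2; each star adds +2
Total: 6 + 0 + 2 = 8 states


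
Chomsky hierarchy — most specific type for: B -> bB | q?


Right-linear: every RHS is a terminal or a terminal followed by one nonterminal
Classification: Type 3 (Regular)


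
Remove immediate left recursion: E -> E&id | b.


Left-recursive alternatives: E&id; non-recursive: b
Introduce E': E -> bE', E' -> &idE' | ε


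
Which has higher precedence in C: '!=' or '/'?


'/' is multiplicative (level 10); '!=' is equality (level 6)
Higher level binds tighter
'/' has higher precedence than '!='


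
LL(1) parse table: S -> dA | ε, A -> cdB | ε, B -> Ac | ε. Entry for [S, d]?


For [S, d]: 'd' ∈ FIRST(dA)
Entry: S -> dA


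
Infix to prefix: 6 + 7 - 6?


left-to-right (same/higher precedence on left): tree is (- (+ 6 7) 6)
Prefix: - + 6 7 6


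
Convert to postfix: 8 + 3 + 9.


Left to right (same or higher precedence on left)
Postfix: 8 3 + 9 +


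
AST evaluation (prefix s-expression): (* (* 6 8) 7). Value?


Evaluate inner: (* 6 8) = 48
Evaluate root: (* 48 7) = 336
Result: 336


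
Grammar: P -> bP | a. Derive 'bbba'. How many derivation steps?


Derivation: P => bP => bbP => bbbP => bbba
Steps: 4


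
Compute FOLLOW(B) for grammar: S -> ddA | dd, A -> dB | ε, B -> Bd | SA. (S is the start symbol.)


$ ∈ FOLLOW(S). For each A -> αBβ: add FIRST(β)\{ε} to FOLLOW(B); if β nullable, add FOLLOW(A).
FOLLOW(B) = {$, d}


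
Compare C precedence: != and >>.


'>>' is shift (level 8); '!=' is equality (level 6)
Higher level binds tighter
'>>' has higher precedence than '!='


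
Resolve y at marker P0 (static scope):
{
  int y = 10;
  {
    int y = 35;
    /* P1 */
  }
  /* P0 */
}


y declared in the same block as P0
y = 10


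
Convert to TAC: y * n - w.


Break into single-operator statements:
t1 = y * n
t2 = t1 - w


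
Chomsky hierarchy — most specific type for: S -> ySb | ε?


Single nonterminal LHS, but y^n b^n is not regular
Classification: Type 2 (Context-Free)


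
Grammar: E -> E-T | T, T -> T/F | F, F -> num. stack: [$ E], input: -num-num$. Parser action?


shift '-' to continue E -> E-T
Action: shift


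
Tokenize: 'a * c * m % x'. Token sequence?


Scan left to right, longest-match per lexeme
Tokens: ID(a), OP(*), ID(c), OP(*), ID(m), OP(%), ID(x)


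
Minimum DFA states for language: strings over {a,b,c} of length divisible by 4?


Track length mod 4: states 0..3, accept at 0
Minimal DFA: 4 states


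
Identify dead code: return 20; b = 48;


statement follows a return and is unreachable
Dead: 'b = 48'


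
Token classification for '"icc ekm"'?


Pattern: double-quoted sequence
Type: STRING_LITERAL


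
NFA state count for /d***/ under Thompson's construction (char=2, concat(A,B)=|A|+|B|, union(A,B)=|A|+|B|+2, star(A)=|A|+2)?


Syntax tree has 1 char leaf(s), 0 union(s), 3 star(s)
chars contribute 1×2 = 2; each union adds +2; each star adds +2
Total: 2 + 0 + 6 = 8 states


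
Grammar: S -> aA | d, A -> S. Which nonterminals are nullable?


A nonterminal is nullable iff some alternative derives ε (directly, or every symbol in it is nullable)
Nullable: {}


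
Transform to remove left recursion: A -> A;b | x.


Left-recursive alternatives: A;b; non-recursive: x
Introduce A': A -> xA', A' -> ;bA' | ε


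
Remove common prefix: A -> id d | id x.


Common prefix: 'id'
Factored: A -> id A', A' -> d | x


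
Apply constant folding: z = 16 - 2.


16 - 2 = 14 at compile time
Optimized: z = 14


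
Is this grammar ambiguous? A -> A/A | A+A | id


'id/id+id' has two parse trees (no precedence encoded between / and +)
Ambiguous


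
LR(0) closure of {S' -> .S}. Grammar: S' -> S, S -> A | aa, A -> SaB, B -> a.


Start: S' -> .S
For each item with dot before a nonterminal B, add B -> .γ for every B-production
Closure: [S' -> .S, S -> .A, S -> .aa, A -> .SaB]


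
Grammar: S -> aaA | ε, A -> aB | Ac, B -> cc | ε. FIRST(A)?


Per alternative of A: FIRST(aB) = {a}; FIRST(Ac) = {a}
FIRST(A) = {a}


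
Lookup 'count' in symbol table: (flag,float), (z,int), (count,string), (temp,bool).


Lookup 'count' → type string


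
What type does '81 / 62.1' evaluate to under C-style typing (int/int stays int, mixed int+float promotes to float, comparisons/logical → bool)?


Operand types: int / float
Rule: mixed int/float promotes to float; int/int stays int
Result type: float


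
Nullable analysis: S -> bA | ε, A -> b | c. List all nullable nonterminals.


A nonterminal is nullable iff some alternative derives ε (directly, or every symbol in it is nullable)
Nullable: {S}


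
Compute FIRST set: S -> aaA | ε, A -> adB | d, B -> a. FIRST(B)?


Per alternative of B: FIRST(a) = {a}
FIRST(B) = {a}


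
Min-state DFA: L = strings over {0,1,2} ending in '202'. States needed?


Track the longest suffix of input matching a prefix of '202': 4 classes (prefixes of length 0..3)
Minimal DFA: 4 states


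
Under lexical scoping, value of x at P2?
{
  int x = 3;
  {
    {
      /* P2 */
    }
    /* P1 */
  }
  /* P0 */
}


P2's block does not declare x; resolves to the enclosing declaration at depth 0
x = 3


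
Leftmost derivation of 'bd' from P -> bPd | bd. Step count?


Derivation: P => bd
Steps: 1


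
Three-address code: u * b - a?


Break into single-operator statements:
t1 = u * b
t2 = t1 - a


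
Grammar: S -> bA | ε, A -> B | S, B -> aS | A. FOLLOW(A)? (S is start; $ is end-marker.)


$ ∈ FOLLOW(S). For each A -> αBβ: add FIRST(β)\{ε} to FOLLOW(B); if β nullable, add FOLLOW(A).
FOLLOW(A) = {$}


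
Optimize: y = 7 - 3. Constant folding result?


7 - 3 = 4 at compile time
Optimized: y = 4


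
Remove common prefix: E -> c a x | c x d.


Common prefix: 'c'
Factored: E -> c E', E' -> a x | x d


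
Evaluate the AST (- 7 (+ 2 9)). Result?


Evaluate inner: (+ 2 9) = 11
Evaluate root: (- 7 11) = -4
Result: -4


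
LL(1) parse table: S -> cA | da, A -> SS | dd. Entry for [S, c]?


For [S, c]: 'c' ∈ FIRST(cA)
Entry: S -> cA


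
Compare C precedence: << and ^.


'<<' is shift (level 8); '^' is bitwise XOR (level 4)
Higher level binds tighter
'<<' has higher precedence than '^'


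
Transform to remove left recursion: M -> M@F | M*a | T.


Left-recursive alternatives: M@F, M*a; non-recursive: T
Introduce M': M -> TM', M' -> @FM' | *aM' | ε


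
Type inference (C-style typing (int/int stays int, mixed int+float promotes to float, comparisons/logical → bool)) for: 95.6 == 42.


Operand types: float == int
Rule: comparison yields bool
Result type: bool


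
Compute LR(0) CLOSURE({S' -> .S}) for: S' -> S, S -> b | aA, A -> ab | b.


Start: S' -> .S
For each item with dot before a nonterminal B, add B -> .γ for every B-production
Closure: [S' -> .S, S -> .b, S -> .aA]


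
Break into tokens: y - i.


Scan left to right, longest-match per lexeme
Tokens: ID(y), OP(-), ID(i)


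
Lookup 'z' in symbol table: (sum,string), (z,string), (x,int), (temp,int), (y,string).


Lookup 'z' → type string


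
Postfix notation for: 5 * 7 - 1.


Left to right (same or higher precedence on left)
Postfix: 5 7 * 1 -


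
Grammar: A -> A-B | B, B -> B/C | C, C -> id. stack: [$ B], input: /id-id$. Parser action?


shift '/' to continue B -> B/C
Action: shift


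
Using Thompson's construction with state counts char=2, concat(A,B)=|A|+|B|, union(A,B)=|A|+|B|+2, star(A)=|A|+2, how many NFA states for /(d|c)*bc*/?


Syntax tree has 4 char leaf(s), 1 union(s), 2 star(s)
chars contribute 4×2 = 8; each union adds +2; each star adds +2
Total: 8 + 2 + 4 = 14 states


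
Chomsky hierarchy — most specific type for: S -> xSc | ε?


Single nonterminal LHS, but x^n c^n is not regular
Classification: Type 2 (Context-Free)


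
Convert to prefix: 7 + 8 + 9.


left-to-right (same/higher precedence on left): tree is (+ (+ 7 8) 9)
Prefix: + + 7 8 9


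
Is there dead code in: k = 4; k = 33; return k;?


first assignment to k is overwritten before any read
Dead: 'k = 4'


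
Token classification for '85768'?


Pattern: digits only
Type: INTEGER_LITERAL


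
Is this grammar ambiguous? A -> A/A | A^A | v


'v/v^v' has two parse trees (no precedence encoded between / and ^)
Ambiguous


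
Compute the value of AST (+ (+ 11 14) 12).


Evaluate inner: (+ 11 14) = 25
Evaluate root: (+ 25 12) = 37
Result: 37


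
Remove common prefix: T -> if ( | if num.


Common prefix: 'if'
Factored: T -> if T', T' -> ( | num


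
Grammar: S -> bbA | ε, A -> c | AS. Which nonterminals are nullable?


A nonterminal is nullable iff some alternative derives ε (directly, or every symbol in it is nullable)
Nullable: {S}


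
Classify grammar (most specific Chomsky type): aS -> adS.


LHS has context (more than one symbol) and |LHS| ≤ |RHS|
Classification: Type 1 (Context-Sensitive)


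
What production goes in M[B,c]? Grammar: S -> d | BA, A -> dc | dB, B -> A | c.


For [B, c]: 'c' ∈ FIRST(c)
Entry: B -> c


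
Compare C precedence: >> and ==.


'>>' is shift (level 8); '==' is equality (level 6)
Higher level binds tighter
'>>' has higher precedence than '=='


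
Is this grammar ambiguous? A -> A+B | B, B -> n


precedence layered via separate nonterminal B: deterministic
Unambiguous


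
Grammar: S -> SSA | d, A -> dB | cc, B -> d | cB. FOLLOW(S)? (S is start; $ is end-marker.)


$ ∈ FOLLOW(S). For each A -> αBβ: add FIRST(β)\{ε} to FOLLOW(B); if β nullable, add FOLLOW(A).
FOLLOW(S) = {$, c, d}


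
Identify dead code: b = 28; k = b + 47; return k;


b is read by k's definition; k is returned
No dead code


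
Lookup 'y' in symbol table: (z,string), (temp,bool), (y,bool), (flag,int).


Lookup 'y' → type bool


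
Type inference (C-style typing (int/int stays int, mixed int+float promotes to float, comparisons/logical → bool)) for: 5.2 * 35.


Operand types: float * int
Rule: mixed int/float promotes to float; int/int stays int
Result type: float


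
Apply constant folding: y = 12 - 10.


12 - 10 = 2 at compile time
Optimized: y = 2
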